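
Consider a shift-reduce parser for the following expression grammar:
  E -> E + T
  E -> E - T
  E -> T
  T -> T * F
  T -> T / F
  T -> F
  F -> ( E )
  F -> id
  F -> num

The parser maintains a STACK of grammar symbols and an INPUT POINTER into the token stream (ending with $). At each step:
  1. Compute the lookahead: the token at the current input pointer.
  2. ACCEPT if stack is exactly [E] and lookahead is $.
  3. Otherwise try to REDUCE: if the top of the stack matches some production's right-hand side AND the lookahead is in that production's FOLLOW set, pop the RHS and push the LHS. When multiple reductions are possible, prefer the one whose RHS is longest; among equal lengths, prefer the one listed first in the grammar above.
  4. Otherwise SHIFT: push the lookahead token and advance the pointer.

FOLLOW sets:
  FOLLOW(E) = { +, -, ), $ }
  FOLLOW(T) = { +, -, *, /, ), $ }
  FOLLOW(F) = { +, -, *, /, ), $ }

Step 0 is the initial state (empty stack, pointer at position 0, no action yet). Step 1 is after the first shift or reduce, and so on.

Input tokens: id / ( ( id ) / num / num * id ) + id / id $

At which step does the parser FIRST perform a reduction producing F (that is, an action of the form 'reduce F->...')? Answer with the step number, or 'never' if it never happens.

Step 1: shift id. Stack=[id] ptr=1 lookahead=/ remaining=[/ ( ( id ) / num / num * id ) + id / id $]
Step 2: reduce F->id. Stack=[F] ptr=1 lookahead=/ remaining=[/ ( ( id ) / num / num * id ) + id / id $]

Answer: 2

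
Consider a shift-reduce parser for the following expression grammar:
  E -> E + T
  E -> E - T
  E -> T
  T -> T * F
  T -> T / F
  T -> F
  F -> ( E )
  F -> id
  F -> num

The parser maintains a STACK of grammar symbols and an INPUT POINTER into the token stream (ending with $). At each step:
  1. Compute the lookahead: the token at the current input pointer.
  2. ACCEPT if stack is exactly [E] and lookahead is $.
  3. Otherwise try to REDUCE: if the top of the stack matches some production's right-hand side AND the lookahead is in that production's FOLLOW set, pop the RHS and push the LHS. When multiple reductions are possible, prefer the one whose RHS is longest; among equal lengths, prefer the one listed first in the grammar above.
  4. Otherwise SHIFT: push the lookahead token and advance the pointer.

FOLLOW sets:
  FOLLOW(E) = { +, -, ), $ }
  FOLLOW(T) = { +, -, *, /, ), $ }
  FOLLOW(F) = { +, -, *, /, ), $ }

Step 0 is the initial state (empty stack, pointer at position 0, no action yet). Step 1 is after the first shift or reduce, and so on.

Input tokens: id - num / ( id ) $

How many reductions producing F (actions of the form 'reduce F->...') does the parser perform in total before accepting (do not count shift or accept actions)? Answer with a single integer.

Answer: 4

Derivation:
Step 1: shift id. Stack=[id] ptr=1 lookahead=- remaining=[- num / ( id ) $]
Step 2: reduce F->id. Stack=[F] ptr=1 lookahead=- remaining=[- num / ( id ) $]
Step 3: reduce T->F. Stack=[T] ptr=1 lookahead=- remaining=[- num / ( id ) $]
Step 4: reduce E->T. Stack=[E] ptr=1 lookahead=- remaining=[- num / ( id ) $]
Step 5: shift -. Stack=[E -] ptr=2 lookahead=num remaining=[num / ( id ) $]
Step 6: shift num. Stack=[E - num] ptr=3 lookahead=/ remaining=[/ ( id ) $]
Step 7: reduce F->num. Stack=[E - F] ptr=3 lookahead=/ remaining=[/ ( id ) $]
Step 8: reduce T->F. Stack=[E - T] ptr=3 lookahead=/ remaining=[/ ( id ) $]
Step 9: shift /. Stack=[E - T /] ptr=4 lookahead=( remaining=[( id ) $]
Step 10: shift (. Stack=[E - T / (] ptr=5 lookahead=id remaining=[id ) $]
Step 11: shift id. Stack=[E - T / ( id] ptr=6 lookahead=) remaining=[) $]
Step 12: reduce F->id. Stack=[E - T / ( F] ptr=6 lookahead=) remaining=[) $]
Step 13: reduce T->F. Stack=[E - T / ( T] ptr=6 lookahead=) remaining=[) $]
Step 14: reduce E->T. Stack=[E - T / ( E] ptr=6 lookahead=) remaining=[) $]
Step 15: shift ). Stack=[E - T / ( E )] ptr=7 lookahead=$ remaining=[$]
Step 16: reduce F->( E ). Stack=[E - T / F] ptr=7 lookahead=$ remaining=[$]
Step 17: reduce T->T / F. Stack=[E - T] ptr=7 lookahead=$ remaining=[$]
Step 18: reduce E->E - T. Stack=[E] ptr=7 lookahead=$ remaining=[$]
Step 19: accept. Stack=[E] ptr=7 lookahead=$ remaining=[$]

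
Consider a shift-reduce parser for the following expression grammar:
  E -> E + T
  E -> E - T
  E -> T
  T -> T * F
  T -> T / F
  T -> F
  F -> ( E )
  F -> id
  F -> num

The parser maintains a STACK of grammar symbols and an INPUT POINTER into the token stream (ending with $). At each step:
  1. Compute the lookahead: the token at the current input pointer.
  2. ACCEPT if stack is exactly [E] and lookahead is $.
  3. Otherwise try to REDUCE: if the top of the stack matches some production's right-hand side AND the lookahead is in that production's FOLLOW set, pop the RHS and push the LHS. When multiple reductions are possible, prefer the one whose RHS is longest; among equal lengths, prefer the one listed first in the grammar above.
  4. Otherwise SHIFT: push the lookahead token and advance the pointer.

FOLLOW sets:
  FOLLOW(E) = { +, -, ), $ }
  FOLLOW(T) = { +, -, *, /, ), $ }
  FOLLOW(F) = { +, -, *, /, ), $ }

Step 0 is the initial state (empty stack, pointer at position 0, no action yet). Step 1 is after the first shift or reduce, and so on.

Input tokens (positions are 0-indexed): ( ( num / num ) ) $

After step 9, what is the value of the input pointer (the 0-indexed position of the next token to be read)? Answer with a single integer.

Step 1: shift (. Stack=[(] ptr=1 lookahead=( remaining=[( num / num ) ) $]
Step 2: shift (. Stack=[( (] ptr=2 lookahead=num remaining=[num / num ) ) $]
Step 3: shift num. Stack=[( ( num] ptr=3 lookahead=/ remaining=[/ num ) ) $]
Step 4: reduce F->num. Stack=[( ( F] ptr=3 lookahead=/ remaining=[/ num ) ) $]
Step 5: reduce T->F. Stack=[( ( T] ptr=3 lookahead=/ remaining=[/ num ) ) $]
Step 6: shift /. Stack=[( ( T /] ptr=4 lookahead=num remaining=[num ) ) $]
Step 7: shift num. Stack=[( ( T / num] ptr=5 lookahead=) remaining=[) ) $]
Step 8: reduce F->num. Stack=[( ( T / F] ptr=5 lookahead=) remaining=[) ) $]
Step 9: reduce T->T / F. Stack=[( ( T] ptr=5 lookahead=) remaining=[) ) $]

Answer: 5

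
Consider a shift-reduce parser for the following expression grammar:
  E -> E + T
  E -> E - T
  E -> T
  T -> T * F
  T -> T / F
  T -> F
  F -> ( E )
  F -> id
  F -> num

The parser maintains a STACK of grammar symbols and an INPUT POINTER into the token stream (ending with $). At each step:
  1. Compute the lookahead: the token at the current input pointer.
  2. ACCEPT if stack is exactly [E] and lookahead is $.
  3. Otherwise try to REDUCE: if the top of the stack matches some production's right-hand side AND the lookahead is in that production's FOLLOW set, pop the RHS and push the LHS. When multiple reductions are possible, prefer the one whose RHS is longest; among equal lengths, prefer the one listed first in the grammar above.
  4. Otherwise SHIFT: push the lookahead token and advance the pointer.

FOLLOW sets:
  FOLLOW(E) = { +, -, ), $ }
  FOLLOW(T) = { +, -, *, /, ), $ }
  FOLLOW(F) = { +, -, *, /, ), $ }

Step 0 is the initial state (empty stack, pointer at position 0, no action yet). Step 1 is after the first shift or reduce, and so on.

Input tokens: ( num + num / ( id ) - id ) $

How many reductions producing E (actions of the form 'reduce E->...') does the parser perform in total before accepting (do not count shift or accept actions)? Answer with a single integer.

Step 1: shift (. Stack=[(] ptr=1 lookahead=num remaining=[num + num / ( id ) - id ) $]
Step 2: shift num. Stack=[( num] ptr=2 lookahead=+ remaining=[+ num / ( id ) - id ) $]
Step 3: reduce F->num. Stack=[( F] ptr=2 lookahead=+ remaining=[+ num / ( id ) - id ) $]
Step 4: reduce T->F. Stack=[( T] ptr=2 lookahead=+ remaining=[+ num / ( id ) - id ) $]
Step 5: reduce E->T. Stack=[( E] ptr=2 lookahead=+ remaining=[+ num / ( id ) - id ) $]
Step 6: shift +. Stack=[( E +] ptr=3 lookahead=num remaining=[num / ( id ) - id ) $]
Step 7: shift num. Stack=[( E + num] ptr=4 lookahead=/ remaining=[/ ( id ) - id ) $]
Step 8: reduce F->num. Stack=[( E + F] ptr=4 lookahead=/ remaining=[/ ( id ) - id ) $]
Step 9: reduce T->F. Stack=[( E + T] ptr=4 lookahead=/ remaining=[/ ( id ) - id ) $]
Step 10: shift /. Stack=[( E + T /] ptr=5 lookahead=( remaining=[( id ) - id ) $]
Step 11: shift (. Stack=[( E + T / (] ptr=6 lookahead=id remaining=[id ) - id ) $]
Step 12: shift id. Stack=[( E + T / ( id] ptr=7 lookahead=) remaining=[) - id ) $]
Step 13: reduce F->id. Stack=[( E + T / ( F] ptr=7 lookahead=) remaining=[) - id ) $]
Step 14: reduce T->F. Stack=[( E + T / ( T] ptr=7 lookahead=) remaining=[) - id ) $]
Step 15: reduce E->T. Stack=[( E + T / ( E] ptr=7 lookahead=) remaining=[) - id ) $]
Step 16: shift ). Stack=[( E + T / ( E )] ptr=8 lookahead=- remaining=[- id ) $]
Step 17: reduce F->( E ). Stack=[( E + T / F] ptr=8 lookahead=- remaining=[- id ) $]
Step 18: reduce T->T / F. Stack=[( E + T] ptr=8 lookahead=- remaining=[- id ) $]
Step 19: reduce E->E + T. Stack=[( E] ptr=8 lookahead=- remaining=[- id ) $]
Step 20: shift -. Stack=[( E -] ptr=9 lookahead=id remaining=[id ) $]
Step 21: shift id. Stack=[( E - id] ptr=10 lookahead=) remaining=[) $]
Step 22: reduce F->id. Stack=[( E - F] ptr=10 lookahead=) remaining=[) $]
Step 23: reduce T->F. Stack=[( E - T] ptr=10 lookahead=) remaining=[) $]
Step 24: reduce E->E - T. Stack=[( E] ptr=10 lookahead=) remaining=[) $]
Step 25: shift ). Stack=[( E )] ptr=11 lookahead=$ remaining=[$]
Step 26: reduce F->( E ). Stack=[F] ptr=11 lookahead=$ remaining=[$]
Step 27: reduce T->F. Stack=[T] ptr=11 lookahead=$ remaining=[$]
Step 28: reduce E->T. Stack=[E] ptr=11 lookahead=$ remaining=[$]
Step 29: accept. Stack=[E] ptr=11 lookahead=$ remaining=[$]

Answer: 5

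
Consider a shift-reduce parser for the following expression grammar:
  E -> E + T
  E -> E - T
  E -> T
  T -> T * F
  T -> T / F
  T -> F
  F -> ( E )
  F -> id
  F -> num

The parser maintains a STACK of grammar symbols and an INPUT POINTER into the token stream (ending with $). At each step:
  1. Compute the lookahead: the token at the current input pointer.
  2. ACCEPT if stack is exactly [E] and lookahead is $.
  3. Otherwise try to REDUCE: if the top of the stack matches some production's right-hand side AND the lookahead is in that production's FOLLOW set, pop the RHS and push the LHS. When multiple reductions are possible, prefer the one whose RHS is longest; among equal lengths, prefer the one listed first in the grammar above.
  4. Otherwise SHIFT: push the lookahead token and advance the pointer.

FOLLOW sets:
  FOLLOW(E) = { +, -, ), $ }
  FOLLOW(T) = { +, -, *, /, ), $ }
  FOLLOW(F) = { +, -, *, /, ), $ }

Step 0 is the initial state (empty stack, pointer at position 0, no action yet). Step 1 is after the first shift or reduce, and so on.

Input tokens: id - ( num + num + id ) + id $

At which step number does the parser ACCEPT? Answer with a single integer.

Answer: 30

Derivation:
Step 1: shift id. Stack=[id] ptr=1 lookahead=- remaining=[- ( num + num + id ) + id $]
Step 2: reduce F->id. Stack=[F] ptr=1 lookahead=- remaining=[- ( num + num + id ) + id $]
Step 3: reduce T->F. Stack=[T] ptr=1 lookahead=- remaining=[- ( num + num + id ) + id $]
Step 4: reduce E->T. Stack=[E] ptr=1 lookahead=- remaining=[- ( num + num + id ) + id $]
Step 5: shift -. Stack=[E -] ptr=2 lookahead=( remaining=[( num + num + id ) + id $]
Step 6: shift (. Stack=[E - (] ptr=3 lookahead=num remaining=[num + num + id ) + id $]
Step 7: shift num. Stack=[E - ( num] ptr=4 lookahead=+ remaining=[+ num + id ) + id $]
Step 8: reduce F->num. Stack=[E - ( F] ptr=4 lookahead=+ remaining=[+ num + id ) + id $]
Step 9: reduce T->F. Stack=[E - ( T] ptr=4 lookahead=+ remaining=[+ num + id ) + id $]
Step 10: reduce E->T. Stack=[E - ( E] ptr=4 lookahead=+ remaining=[+ num + id ) + id $]
Step 11: shift +. Stack=[E - ( E +] ptr=5 lookahead=num remaining=[num + id ) + id $]
Step 12: shift num. Stack=[E - ( E + num] ptr=6 lookahead=+ remaining=[+ id ) + id $]
Step 13: reduce F->num. Stack=[E - ( E + F] ptr=6 lookahead=+ remaining=[+ id ) + id $]
Step 14: reduce T->F. Stack=[E - ( E + T] ptr=6 lookahead=+ remaining=[+ id ) + id $]
Step 15: reduce E->E + T. Stack=[E - ( E] ptr=6 lookahead=+ remaining=[+ id ) + id $]
Step 16: shift +. Stack=[E - ( E +] ptr=7 lookahead=id remaining=[id ) + id $]
Step 17: shift id. Stack=[E - ( E + id] ptr=8 lookahead=) remaining=[) + id $]
Step 18: reduce F->id. Stack=[E - ( E + F] ptr=8 lookahead=) remaining=[) + id $]
Step 19: reduce T->F. Stack=[E - ( E + T] ptr=8 lookahead=) remaining=[) + id $]
Step 20: reduce E->E + T. Stack=[E - ( E] ptr=8 lookahead=) remaining=[) + id $]
Step 21: shift ). Stack=[E - ( E )] ptr=9 lookahead=+ remaining=[+ id $]
Step 22: reduce F->( E ). Stack=[E - F] ptr=9 lookahead=+ remaining=[+ id $]
Step 23: reduce T->F. Stack=[E - T] ptr=9 lookahead=+ remaining=[+ id $]
Step 24: reduce E->E - T. Stack=[E] ptr=9 lookahead=+ remaining=[+ id $]
Step 25: shift +. Stack=[E +] ptr=10 lookahead=id remaining=[id $]
Step 26: shift id. Stack=[E + id] ptr=11 lookahead=$ remaining=[$]
Step 27: reduce F->id. Stack=[E + F] ptr=11 lookahead=$ remaining=[$]
Step 28: reduce T->F. Stack=[E + T] ptr=11 lookahead=$ remaining=[$]
Step 29: reduce E->E + T. Stack=[E] ptr=11 lookahead=$ remaining=[$]
Step 30: accept. Stack=[E] ptr=11 lookahead=$ remaining=[$]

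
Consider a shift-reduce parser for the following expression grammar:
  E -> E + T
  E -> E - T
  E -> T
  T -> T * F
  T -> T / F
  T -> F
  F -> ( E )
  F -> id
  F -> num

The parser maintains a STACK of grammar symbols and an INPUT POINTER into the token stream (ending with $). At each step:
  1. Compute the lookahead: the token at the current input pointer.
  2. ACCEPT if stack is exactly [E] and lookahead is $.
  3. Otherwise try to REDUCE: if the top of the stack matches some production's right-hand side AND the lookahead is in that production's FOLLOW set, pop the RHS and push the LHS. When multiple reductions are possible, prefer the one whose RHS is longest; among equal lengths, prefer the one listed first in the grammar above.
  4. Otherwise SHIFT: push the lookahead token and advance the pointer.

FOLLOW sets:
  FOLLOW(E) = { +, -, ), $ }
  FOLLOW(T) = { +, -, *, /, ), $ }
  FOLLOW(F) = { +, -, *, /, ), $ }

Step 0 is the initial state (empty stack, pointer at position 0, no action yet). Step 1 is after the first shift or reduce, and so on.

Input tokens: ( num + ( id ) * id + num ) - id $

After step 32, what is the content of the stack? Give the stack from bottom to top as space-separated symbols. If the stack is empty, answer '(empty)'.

Step 1: shift (. Stack=[(] ptr=1 lookahead=num remaining=[num + ( id ) * id + num ) - id $]
Step 2: shift num. Stack=[( num] ptr=2 lookahead=+ remaining=[+ ( id ) * id + num ) - id $]
Step 3: reduce F->num. Stack=[( F] ptr=2 lookahead=+ remaining=[+ ( id ) * id + num ) - id $]
Step 4: reduce T->F. Stack=[( T] ptr=2 lookahead=+ remaining=[+ ( id ) * id + num ) - id $]
Step 5: reduce E->T. Stack=[( E] ptr=2 lookahead=+ remaining=[+ ( id ) * id + num ) - id $]
Step 6: shift +. Stack=[( E +] ptr=3 lookahead=( remaining=[( id ) * id + num ) - id $]
Step 7: shift (. Stack=[( E + (] ptr=4 lookahead=id remaining=[id ) * id + num ) - id $]
Step 8: shift id. Stack=[( E + ( id] ptr=5 lookahead=) remaining=[) * id + num ) - id $]
Step 9: reduce F->id. Stack=[( E + ( F] ptr=5 lookahead=) remaining=[) * id + num ) - id $]
Step 10: reduce T->F. Stack=[( E + ( T] ptr=5 lookahead=) remaining=[) * id + num ) - id $]
Step 11: reduce E->T. Stack=[( E + ( E] ptr=5 lookahead=) remaining=[) * id + num ) - id $]
Step 12: shift ). Stack=[( E + ( E )] ptr=6 lookahead=* remaining=[* id + num ) - id $]
Step 13: reduce F->( E ). Stack=[( E + F] ptr=6 lookahead=* remaining=[* id + num ) - id $]
Step 14: reduce T->F. Stack=[( E + T] ptr=6 lookahead=* remaining=[* id + num ) - id $]
Step 15: shift *. Stack=[( E + T *] ptr=7 lookahead=id remaining=[id + num ) - id $]
Step 16: shift id. Stack=[( E + T * id] ptr=8 lookahead=+ remaining=[+ num ) - id $]
Step 17: reduce F->id. Stack=[( E + T * F] ptr=8 lookahead=+ remaining=[+ num ) - id $]
Step 18: reduce T->T * F. Stack=[( E + T] ptr=8 lookahead=+ remaining=[+ num ) - id $]
Step 19: reduce E->E + T. Stack=[( E] ptr=8 lookahead=+ remaining=[+ num ) - id $]
Step 20: shift +. Stack=[( E +] ptr=9 lookahead=num remaining=[num ) - id $]
Step 21: shift num. Stack=[( E + num] ptr=10 lookahead=) remaining=[) - id $]
Step 22: reduce F->num. Stack=[( E + F] ptr=10 lookahead=) remaining=[) - id $]
Step 23: reduce T->F. Stack=[( E + T] ptr=10 lookahead=) remaining=[) - id $]
Step 24: reduce E->E + T. Stack=[( E] ptr=10 lookahead=) remaining=[) - id $]
Step 25: shift ). Stack=[( E )] ptr=11 lookahead=- remaining=[- id $]
Step 26: reduce F->( E ). Stack=[F] ptr=11 lookahead=- remaining=[- id $]
Step 27: reduce T->F. Stack=[T] ptr=11 lookahead=- remaining=[- id $]
Step 28: reduce E->T. Stack=[E] ptr=11 lookahead=- remaining=[- id $]
Step 29: shift -. Stack=[E -] ptr=12 lookahead=id remaining=[id $]
Step 30: shift id. Stack=[E - id] ptr=13 lookahead=$ remaining=[$]
Step 31: reduce F->id. Stack=[E - F] ptr=13 lookahead=$ remaining=[$]
Step 32: reduce T->F. Stack=[E - T] ptr=13 lookahead=$ remaining=[$]

Answer: E - T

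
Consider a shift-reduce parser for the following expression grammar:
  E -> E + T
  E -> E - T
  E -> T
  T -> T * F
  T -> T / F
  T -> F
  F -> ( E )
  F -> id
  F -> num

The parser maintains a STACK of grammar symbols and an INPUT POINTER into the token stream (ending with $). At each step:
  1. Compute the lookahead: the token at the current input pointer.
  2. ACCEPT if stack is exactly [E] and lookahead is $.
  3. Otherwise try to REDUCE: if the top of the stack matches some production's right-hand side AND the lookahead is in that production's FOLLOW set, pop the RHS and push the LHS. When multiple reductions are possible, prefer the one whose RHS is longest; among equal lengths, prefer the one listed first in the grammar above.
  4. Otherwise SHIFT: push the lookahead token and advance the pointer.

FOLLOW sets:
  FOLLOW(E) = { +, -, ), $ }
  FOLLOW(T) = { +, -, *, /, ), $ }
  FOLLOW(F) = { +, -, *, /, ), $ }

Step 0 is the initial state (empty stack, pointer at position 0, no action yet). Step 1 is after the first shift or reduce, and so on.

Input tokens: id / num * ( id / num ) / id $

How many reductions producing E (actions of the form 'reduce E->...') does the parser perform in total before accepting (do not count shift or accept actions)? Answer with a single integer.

Step 1: shift id. Stack=[id] ptr=1 lookahead=/ remaining=[/ num * ( id / num ) / id $]
Step 2: reduce F->id. Stack=[F] ptr=1 lookahead=/ remaining=[/ num * ( id / num ) / id $]
Step 3: reduce T->F. Stack=[T] ptr=1 lookahead=/ remaining=[/ num * ( id / num ) / id $]
Step 4: shift /. Stack=[T /] ptr=2 lookahead=num remaining=[num * ( id / num ) / id $]
Step 5: shift num. Stack=[T / num] ptr=3 lookahead=* remaining=[* ( id / num ) / id $]
Step 6: reduce F->num. Stack=[T / F] ptr=3 lookahead=* remaining=[* ( id / num ) / id $]
Step 7: reduce T->T / F. Stack=[T] ptr=3 lookahead=* remaining=[* ( id / num ) / id $]
Step 8: shift *. Stack=[T *] ptr=4 lookahead=( remaining=[( id / num ) / id $]
Step 9: shift (. Stack=[T * (] ptr=5 lookahead=id remaining=[id / num ) / id $]
Step 10: shift id. Stack=[T * ( id] ptr=6 lookahead=/ remaining=[/ num ) / id $]
Step 11: reduce F->id. Stack=[T * ( F] ptr=6 lookahead=/ remaining=[/ num ) / id $]
Step 12: reduce T->F. Stack=[T * ( T] ptr=6 lookahead=/ remaining=[/ num ) / id $]
Step 13: shift /. Stack=[T * ( T /] ptr=7 lookahead=num remaining=[num ) / id $]
Step 14: shift num. Stack=[T * ( T / num] ptr=8 lookahead=) remaining=[) / id $]
Step 15: reduce F->num. Stack=[T * ( T / F] ptr=8 lookahead=) remaining=[) / id $]
Step 16: reduce T->T / F. Stack=[T * ( T] ptr=8 lookahead=) remaining=[) / id $]
Step 17: reduce E->T. Stack=[T * ( E] ptr=8 lookahead=) remaining=[) / id $]
Step 18: shift ). Stack=[T * ( E )] ptr=9 lookahead=/ remaining=[/ id $]
Step 19: reduce F->( E ). Stack=[T * F] ptr=9 lookahead=/ remaining=[/ id $]
Step 20: reduce T->T * F. Stack=[T] ptr=9 lookahead=/ remaining=[/ id $]
Step 21: shift /. Stack=[T /] ptr=10 lookahead=id remaining=[id $]
Step 22: shift id. Stack=[T / id] ptr=11 lookahead=$ remaining=[$]
Step 23: reduce F->id. Stack=[T / F] ptr=11 lookahead=$ remaining=[$]
Step 24: reduce T->T / F. Stack=[T] ptr=11 lookahead=$ remaining=[$]
Step 25: reduce E->T. Stack=[E] ptr=11 lookahead=$ remaining=[$]
Step 26: accept. Stack=[E] ptr=11 lookahead=$ remaining=[$]

Answer: 2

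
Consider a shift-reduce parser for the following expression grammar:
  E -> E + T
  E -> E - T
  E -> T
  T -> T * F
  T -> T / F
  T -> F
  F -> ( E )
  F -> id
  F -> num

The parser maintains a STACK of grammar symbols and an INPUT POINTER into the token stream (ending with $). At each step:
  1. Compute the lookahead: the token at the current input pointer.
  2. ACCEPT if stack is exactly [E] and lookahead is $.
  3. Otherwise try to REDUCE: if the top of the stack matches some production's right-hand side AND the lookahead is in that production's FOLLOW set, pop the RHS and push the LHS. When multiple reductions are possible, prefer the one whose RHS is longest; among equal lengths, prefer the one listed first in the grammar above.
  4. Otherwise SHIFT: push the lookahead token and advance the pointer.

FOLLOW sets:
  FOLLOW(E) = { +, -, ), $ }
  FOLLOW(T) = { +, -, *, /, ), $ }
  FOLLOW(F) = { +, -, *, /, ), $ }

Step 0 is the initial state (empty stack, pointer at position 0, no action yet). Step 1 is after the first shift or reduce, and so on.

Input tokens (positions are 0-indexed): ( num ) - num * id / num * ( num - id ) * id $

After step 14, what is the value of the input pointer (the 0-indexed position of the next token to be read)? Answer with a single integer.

Answer: 6

Derivation:
Step 1: shift (. Stack=[(] ptr=1 lookahead=num remaining=[num ) - num * id / num * ( num - id ) * id $]
Step 2: shift num. Stack=[( num] ptr=2 lookahead=) remaining=[) - num * id / num * ( num - id ) * id $]
Step 3: reduce F->num. Stack=[( F] ptr=2 lookahead=) remaining=[) - num * id / num * ( num - id ) * id $]
Step 4: reduce T->F. Stack=[( T] ptr=2 lookahead=) remaining=[) - num * id / num * ( num - id ) * id $]
Step 5: reduce E->T. Stack=[( E] ptr=2 lookahead=) remaining=[) - num * id / num * ( num - id ) * id $]
Step 6: shift ). Stack=[( E )] ptr=3 lookahead=- remaining=[- num * id / num * ( num - id ) * id $]
Step 7: reduce F->( E ). Stack=[F] ptr=3 lookahead=- remaining=[- num * id / num * ( num - id ) * id $]
Step 8: reduce T->F. Stack=[T] ptr=3 lookahead=- remaining=[- num * id / num * ( num - id ) * id $]
Step 9: reduce E->T. Stack=[E] ptr=3 lookahead=- remaining=[- num * id / num * ( num - id ) * id $]
Step 10: shift -. Stack=[E -] ptr=4 lookahead=num remaining=[num * id / num * ( num - id ) * id $]
Step 11: shift num. Stack=[E - num] ptr=5 lookahead=* remaining=[* id / num * ( num - id ) * id $]
Step 12: reduce F->num. Stack=[E - F] ptr=5 lookahead=* remaining=[* id / num * ( num - id ) * id $]
Step 13: reduce T->F. Stack=[E - T] ptr=5 lookahead=* remaining=[* id / num * ( num - id ) * id $]
Step 14: shift *. Stack=[E - T *] ptr=6 lookahead=id remaining=[id / num * ( num - id ) * id $]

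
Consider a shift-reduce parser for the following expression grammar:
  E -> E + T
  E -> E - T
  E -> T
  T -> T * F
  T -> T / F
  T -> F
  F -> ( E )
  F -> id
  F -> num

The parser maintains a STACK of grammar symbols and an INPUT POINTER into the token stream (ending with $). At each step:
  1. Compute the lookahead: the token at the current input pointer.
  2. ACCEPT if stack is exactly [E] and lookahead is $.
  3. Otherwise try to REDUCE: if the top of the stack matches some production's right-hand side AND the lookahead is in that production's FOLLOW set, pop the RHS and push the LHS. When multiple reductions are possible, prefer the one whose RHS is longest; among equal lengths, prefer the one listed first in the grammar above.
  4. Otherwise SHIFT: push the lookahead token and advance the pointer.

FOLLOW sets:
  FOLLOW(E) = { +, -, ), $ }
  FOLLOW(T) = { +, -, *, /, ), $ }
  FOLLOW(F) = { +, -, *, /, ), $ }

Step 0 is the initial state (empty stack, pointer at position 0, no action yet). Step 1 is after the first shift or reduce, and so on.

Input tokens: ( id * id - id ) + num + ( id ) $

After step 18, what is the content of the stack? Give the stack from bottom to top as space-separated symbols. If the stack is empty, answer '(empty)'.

Answer: E

Derivation:
Step 1: shift (. Stack=[(] ptr=1 lookahead=id remaining=[id * id - id ) + num + ( id ) $]
Step 2: shift id. Stack=[( id] ptr=2 lookahead=* remaining=[* id - id ) + num + ( id ) $]
Step 3: reduce F->id. Stack=[( F] ptr=2 lookahead=* remaining=[* id - id ) + num + ( id ) $]
Step 4: reduce T->F. Stack=[( T] ptr=2 lookahead=* remaining=[* id - id ) + num + ( id ) $]
Step 5: shift *. Stack=[( T *] ptr=3 lookahead=id remaining=[id - id ) + num + ( id ) $]
Step 6: shift id. Stack=[( T * id] ptr=4 lookahead=- remaining=[- id ) + num + ( id ) $]
Step 7: reduce F->id. Stack=[( T * F] ptr=4 lookahead=- remaining=[- id ) + num + ( id ) $]
Step 8: reduce T->T * F. Stack=[( T] ptr=4 lookahead=- remaining=[- id ) + num + ( id ) $]
Step 9: reduce E->T. Stack=[( E] ptr=4 lookahead=- remaining=[- id ) + num + ( id ) $]
Step 10: shift -. Stack=[( E -] ptr=5 lookahead=id remaining=[id ) + num + ( id ) $]
Step 11: shift id. Stack=[( E - id] ptr=6 lookahead=) remaining=[) + num + ( id ) $]
Step 12: reduce F->id. Stack=[( E - F] ptr=6 lookahead=) remaining=[) + num + ( id ) $]
Step 13: reduce T->F. Stack=[( E - T] ptr=6 lookahead=) remaining=[) + num + ( id ) $]
Step 14: reduce E->E - T. Stack=[( E] ptr=6 lookahead=) remaining=[) + num + ( id ) $]
Step 15: shift ). Stack=[( E )] ptr=7 lookahead=+ remaining=[+ num + ( id ) $]
Step 16: reduce F->( E ). Stack=[F] ptr=7 lookahead=+ remaining=[+ num + ( id ) $]
Step 17: reduce T->F. Stack=[T] ptr=7 lookahead=+ remaining=[+ num + ( id ) $]
Step 18: reduce E->T. Stack=[E] ptr=7 lookahead=+ remaining=[+ num + ( id ) $]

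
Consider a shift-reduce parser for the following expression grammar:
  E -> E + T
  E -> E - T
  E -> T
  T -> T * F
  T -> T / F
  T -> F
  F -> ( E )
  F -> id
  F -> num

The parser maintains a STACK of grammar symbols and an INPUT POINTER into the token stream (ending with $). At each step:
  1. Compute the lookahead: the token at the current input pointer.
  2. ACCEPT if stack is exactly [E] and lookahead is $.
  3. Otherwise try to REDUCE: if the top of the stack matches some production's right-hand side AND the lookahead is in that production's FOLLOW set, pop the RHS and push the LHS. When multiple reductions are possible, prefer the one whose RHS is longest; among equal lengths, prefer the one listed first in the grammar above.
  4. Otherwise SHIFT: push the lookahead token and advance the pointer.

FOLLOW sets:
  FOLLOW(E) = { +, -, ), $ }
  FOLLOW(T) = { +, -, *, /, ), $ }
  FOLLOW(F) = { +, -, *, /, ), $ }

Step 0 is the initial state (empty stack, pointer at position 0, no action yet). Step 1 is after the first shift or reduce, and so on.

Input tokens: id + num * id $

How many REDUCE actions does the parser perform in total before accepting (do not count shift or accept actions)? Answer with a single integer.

Answer: 8

Derivation:
Step 1: shift id. Stack=[id] ptr=1 lookahead=+ remaining=[+ num * id $]
Step 2: reduce F->id. Stack=[F] ptr=1 lookahead=+ remaining=[+ num * id $]
Step 3: reduce T->F. Stack=[T] ptr=1 lookahead=+ remaining=[+ num * id $]
Step 4: reduce E->T. Stack=[E] ptr=1 lookahead=+ remaining=[+ num * id $]
Step 5: shift +. Stack=[E +] ptr=2 lookahead=num remaining=[num * id $]
Step 6: shift num. Stack=[E + num] ptr=3 lookahead=* remaining=[* id $]
Step 7: reduce F->num. Stack=[E + F] ptr=3 lookahead=* remaining=[* id $]
Step 8: reduce T->F. Stack=[E + T] ptr=3 lookahead=* remaining=[* id $]
Step 9: shift *. Stack=[E + T *] ptr=4 lookahead=id remaining=[id $]
Step 10: shift id. Stack=[E + T * id] ptr=5 lookahead=$ remaining=[$]
Step 11: reduce F->id. Stack=[E + T * F] ptr=5 lookahead=$ remaining=[$]
Step 12: reduce T->T * F. Stack=[E + T] ptr=5 lookahead=$ remaining=[$]
Step 13: reduce E->E + T. Stack=[E] ptr=5 lookahead=$ remaining=[$]
Step 14: accept. Stack=[E] ptr=5 lookahead=$ remaining=[$]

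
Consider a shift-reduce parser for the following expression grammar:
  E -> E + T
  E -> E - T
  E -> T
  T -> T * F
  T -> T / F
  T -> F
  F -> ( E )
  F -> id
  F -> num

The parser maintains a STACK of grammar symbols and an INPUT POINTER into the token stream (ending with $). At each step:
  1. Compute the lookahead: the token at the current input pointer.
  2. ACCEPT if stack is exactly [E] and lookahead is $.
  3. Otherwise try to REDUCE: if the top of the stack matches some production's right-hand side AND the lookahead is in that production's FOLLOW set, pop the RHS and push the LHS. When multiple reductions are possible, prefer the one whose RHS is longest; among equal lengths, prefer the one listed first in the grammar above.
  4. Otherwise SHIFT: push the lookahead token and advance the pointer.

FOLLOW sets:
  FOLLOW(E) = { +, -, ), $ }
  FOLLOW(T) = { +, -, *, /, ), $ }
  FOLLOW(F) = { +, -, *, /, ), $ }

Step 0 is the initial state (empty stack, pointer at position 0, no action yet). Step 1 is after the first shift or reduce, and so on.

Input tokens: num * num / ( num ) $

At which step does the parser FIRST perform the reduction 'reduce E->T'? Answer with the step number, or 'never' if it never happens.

Answer: 13

Derivation:
Step 1: shift num. Stack=[num] ptr=1 lookahead=* remaining=[* num / ( num ) $]
Step 2: reduce F->num. Stack=[F] ptr=1 lookahead=* remaining=[* num / ( num ) $]
Step 3: reduce T->F. Stack=[T] ptr=1 lookahead=* remaining=[* num / ( num ) $]
Step 4: shift *. Stack=[T *] ptr=2 lookahead=num remaining=[num / ( num ) $]
Step 5: shift num. Stack=[T * num] ptr=3 lookahead=/ remaining=[/ ( num ) $]
Step 6: reduce F->num. Stack=[T * F] ptr=3 lookahead=/ remaining=[/ ( num ) $]
Step 7: reduce T->T * F. Stack=[T] ptr=3 lookahead=/ remaining=[/ ( num ) $]
Step 8: shift /. Stack=[T /] ptr=4 lookahead=( remaining=[( num ) $]
Step 9: shift (. Stack=[T / (] ptr=5 lookahead=num remaining=[num ) $]
Step 10: shift num. Stack=[T / ( num] ptr=6 lookahead=) remaining=[) $]
Step 11: reduce F->num. Stack=[T / ( F] ptr=6 lookahead=) remaining=[) $]
Step 12: reduce T->F. Stack=[T / ( T] ptr=6 lookahead=) remaining=[) $]
Step 13: reduce E->T. Stack=[T / ( E] ptr=6 lookahead=) remaining=[) $]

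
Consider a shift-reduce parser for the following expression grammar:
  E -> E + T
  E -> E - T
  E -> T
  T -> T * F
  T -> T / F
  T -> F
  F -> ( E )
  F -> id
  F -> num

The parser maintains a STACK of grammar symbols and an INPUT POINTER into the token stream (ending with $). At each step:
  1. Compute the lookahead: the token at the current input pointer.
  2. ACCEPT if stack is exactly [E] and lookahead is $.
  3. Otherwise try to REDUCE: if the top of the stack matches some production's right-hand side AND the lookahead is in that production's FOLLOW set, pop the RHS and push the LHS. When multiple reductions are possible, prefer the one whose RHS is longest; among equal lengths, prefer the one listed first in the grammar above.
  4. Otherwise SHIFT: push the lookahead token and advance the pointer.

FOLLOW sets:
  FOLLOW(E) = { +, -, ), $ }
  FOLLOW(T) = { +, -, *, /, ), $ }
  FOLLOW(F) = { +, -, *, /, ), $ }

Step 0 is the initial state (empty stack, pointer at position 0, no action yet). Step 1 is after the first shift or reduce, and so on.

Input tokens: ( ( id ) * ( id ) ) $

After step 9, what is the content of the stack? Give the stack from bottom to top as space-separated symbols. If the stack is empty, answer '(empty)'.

Step 1: shift (. Stack=[(] ptr=1 lookahead=( remaining=[( id ) * ( id ) ) $]
Step 2: shift (. Stack=[( (] ptr=2 lookahead=id remaining=[id ) * ( id ) ) $]
Step 3: shift id. Stack=[( ( id] ptr=3 lookahead=) remaining=[) * ( id ) ) $]
Step 4: reduce F->id. Stack=[( ( F] ptr=3 lookahead=) remaining=[) * ( id ) ) $]
Step 5: reduce T->F. Stack=[( ( T] ptr=3 lookahead=) remaining=[) * ( id ) ) $]
Step 6: reduce E->T. Stack=[( ( E] ptr=3 lookahead=) remaining=[) * ( id ) ) $]
Step 7: shift ). Stack=[( ( E )] ptr=4 lookahead=* remaining=[* ( id ) ) $]
Step 8: reduce F->( E ). Stack=[( F] ptr=4 lookahead=* remaining=[* ( id ) ) $]
Step 9: reduce T->F. Stack=[( T] ptr=4 lookahead=* remaining=[* ( id ) ) $]

Answer: ( T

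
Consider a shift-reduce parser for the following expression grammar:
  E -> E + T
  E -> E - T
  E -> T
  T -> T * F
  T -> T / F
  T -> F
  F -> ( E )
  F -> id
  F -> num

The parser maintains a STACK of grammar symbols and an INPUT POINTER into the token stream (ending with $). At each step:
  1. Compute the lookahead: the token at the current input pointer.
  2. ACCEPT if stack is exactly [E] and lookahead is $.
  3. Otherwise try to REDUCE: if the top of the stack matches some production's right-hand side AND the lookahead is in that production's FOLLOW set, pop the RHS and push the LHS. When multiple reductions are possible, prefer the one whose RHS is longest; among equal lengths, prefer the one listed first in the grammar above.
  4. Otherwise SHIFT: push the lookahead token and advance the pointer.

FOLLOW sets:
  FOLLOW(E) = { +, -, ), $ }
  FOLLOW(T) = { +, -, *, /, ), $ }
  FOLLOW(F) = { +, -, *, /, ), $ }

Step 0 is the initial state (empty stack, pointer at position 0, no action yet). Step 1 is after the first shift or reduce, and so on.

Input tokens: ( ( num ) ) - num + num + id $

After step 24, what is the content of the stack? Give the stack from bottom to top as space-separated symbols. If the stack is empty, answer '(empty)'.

Step 1: shift (. Stack=[(] ptr=1 lookahead=( remaining=[( num ) ) - num + num + id $]
Step 2: shift (. Stack=[( (] ptr=2 lookahead=num remaining=[num ) ) - num + num + id $]
Step 3: shift num. Stack=[( ( num] ptr=3 lookahead=) remaining=[) ) - num + num + id $]
Step 4: reduce F->num. Stack=[( ( F] ptr=3 lookahead=) remaining=[) ) - num + num + id $]
Step 5: reduce T->F. Stack=[( ( T] ptr=3 lookahead=) remaining=[) ) - num + num + id $]
Step 6: reduce E->T. Stack=[( ( E] ptr=3 lookahead=) remaining=[) ) - num + num + id $]
Step 7: shift ). Stack=[( ( E )] ptr=4 lookahead=) remaining=[) - num + num + id $]
Step 8: reduce F->( E ). Stack=[( F] ptr=4 lookahead=) remaining=[) - num + num + id $]
Step 9: reduce T->F. Stack=[( T] ptr=4 lookahead=) remaining=[) - num + num + id $]
Step 10: reduce E->T. Stack=[( E] ptr=4 lookahead=) remaining=[) - num + num + id $]
Step 11: shift ). Stack=[( E )] ptr=5 lookahead=- remaining=[- num + num + id $]
Step 12: reduce F->( E ). Stack=[F] ptr=5 lookahead=- remaining=[- num + num + id $]
Step 13: reduce T->F. Stack=[T] ptr=5 lookahead=- remaining=[- num + num + id $]
Step 14: reduce E->T. Stack=[E] ptr=5 lookahead=- remaining=[- num + num + id $]
Step 15: shift -. Stack=[E -] ptr=6 lookahead=num remaining=[num + num + id $]
Step 16: shift num. Stack=[E - num] ptr=7 lookahead=+ remaining=[+ num + id $]
Step 17: reduce F->num. Stack=[E - F] ptr=7 lookahead=+ remaining=[+ num + id $]
Step 18: reduce T->F. Stack=[E - T] ptr=7 lookahead=+ remaining=[+ num + id $]
Step 19: reduce E->E - T. Stack=[E] ptr=7 lookahead=+ remaining=[+ num + id $]
Step 20: shift +. Stack=[E +] ptr=8 lookahead=num remaining=[num + id $]
Step 21: shift num. Stack=[E + num] ptr=9 lookahead=+ remaining=[+ id $]
Step 22: reduce F->num. Stack=[E + F] ptr=9 lookahead=+ remaining=[+ id $]
Step 23: reduce T->F. Stack=[E + T] ptr=9 lookahead=+ remaining=[+ id $]
Step 24: reduce E->E + T. Stack=[E] ptr=9 lookahead=+ remaining=[+ id $]

Answer: E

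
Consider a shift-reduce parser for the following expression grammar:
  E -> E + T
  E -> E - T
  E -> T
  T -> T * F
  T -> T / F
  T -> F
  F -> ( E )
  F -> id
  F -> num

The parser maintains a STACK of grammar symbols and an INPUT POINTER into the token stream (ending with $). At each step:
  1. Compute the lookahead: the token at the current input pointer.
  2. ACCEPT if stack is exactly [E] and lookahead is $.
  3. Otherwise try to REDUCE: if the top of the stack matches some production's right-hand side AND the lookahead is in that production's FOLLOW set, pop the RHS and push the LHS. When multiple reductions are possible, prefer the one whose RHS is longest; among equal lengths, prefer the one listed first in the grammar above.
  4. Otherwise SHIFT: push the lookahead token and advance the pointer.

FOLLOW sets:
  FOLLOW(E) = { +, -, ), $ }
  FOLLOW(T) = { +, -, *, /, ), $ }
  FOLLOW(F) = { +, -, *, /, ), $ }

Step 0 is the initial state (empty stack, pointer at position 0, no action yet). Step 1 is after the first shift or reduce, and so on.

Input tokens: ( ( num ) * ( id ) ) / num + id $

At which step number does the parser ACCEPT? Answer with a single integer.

Step 1: shift (. Stack=[(] ptr=1 lookahead=( remaining=[( num ) * ( id ) ) / num + id $]
Step 2: shift (. Stack=[( (] ptr=2 lookahead=num remaining=[num ) * ( id ) ) / num + id $]
Step 3: shift num. Stack=[( ( num] ptr=3 lookahead=) remaining=[) * ( id ) ) / num + id $]
Step 4: reduce F->num. Stack=[( ( F] ptr=3 lookahead=) remaining=[) * ( id ) ) / num + id $]
Step 5: reduce T->F. Stack=[( ( T] ptr=3 lookahead=) remaining=[) * ( id ) ) / num + id $]
Step 6: reduce E->T. Stack=[( ( E] ptr=3 lookahead=) remaining=[) * ( id ) ) / num + id $]
Step 7: shift ). Stack=[( ( E )] ptr=4 lookahead=* remaining=[* ( id ) ) / num + id $]
Step 8: reduce F->( E ). Stack=[( F] ptr=4 lookahead=* remaining=[* ( id ) ) / num + id $]
Step 9: reduce T->F. Stack=[( T] ptr=4 lookahead=* remaining=[* ( id ) ) / num + id $]
Step 10: shift *. Stack=[( T *] ptr=5 lookahead=( remaining=[( id ) ) / num + id $]
Step 11: shift (. Stack=[( T * (] ptr=6 lookahead=id remaining=[id ) ) / num + id $]
Step 12: shift id. Stack=[( T * ( id] ptr=7 lookahead=) remaining=[) ) / num + id $]
Step 13: reduce F->id. Stack=[( T * ( F] ptr=7 lookahead=) remaining=[) ) / num + id $]
Step 14: reduce T->F. Stack=[( T * ( T] ptr=7 lookahead=) remaining=[) ) / num + id $]
Step 15: reduce E->T. Stack=[( T * ( E] ptr=7 lookahead=) remaining=[) ) / num + id $]
Step 16: shift ). Stack=[( T * ( E )] ptr=8 lookahead=) remaining=[) / num + id $]
Step 17: reduce F->( E ). Stack=[( T * F] ptr=8 lookahead=) remaining=[) / num + id $]
Step 18: reduce T->T * F. Stack=[( T] ptr=8 lookahead=) remaining=[) / num + id $]
Step 19: reduce E->T. Stack=[( E] ptr=8 lookahead=) remaining=[) / num + id $]
Step 20: shift ). Stack=[( E )] ptr=9 lookahead=/ remaining=[/ num + id $]
Step 21: reduce F->( E ). Stack=[F] ptr=9 lookahead=/ remaining=[/ num + id $]
Step 22: reduce T->F. Stack=[T] ptr=9 lookahead=/ remaining=[/ num + id $]
Step 23: shift /. Stack=[T /] ptr=10 lookahead=num remaining=[num + id $]
Step 24: shift num. Stack=[T / num] ptr=11 lookahead=+ remaining=[+ id $]
Step 25: reduce F->num. Stack=[T / F] ptr=11 lookahead=+ remaining=[+ id $]
Step 26: reduce T->T / F. Stack=[T] ptr=11 lookahead=+ remaining=[+ id $]
Step 27: reduce E->T. Stack=[E] ptr=11 lookahead=+ remaining=[+ id $]
Step 28: shift +. Stack=[E +] ptr=12 lookahead=id remaining=[id $]
Step 29: shift id. Stack=[E + id] ptr=13 lookahead=$ remaining=[$]
Step 30: reduce F->id. Stack=[E + F] ptr=13 lookahead=$ remaining=[$]
Step 31: reduce T->F. Stack=[E + T] ptr=13 lookahead=$ remaining=[$]
Step 32: reduce E->E + T. Stack=[E] ptr=13 lookahead=$ remaining=[$]
Step 33: accept. Stack=[E] ptr=13 lookahead=$ remaining=[$]

Answer: 33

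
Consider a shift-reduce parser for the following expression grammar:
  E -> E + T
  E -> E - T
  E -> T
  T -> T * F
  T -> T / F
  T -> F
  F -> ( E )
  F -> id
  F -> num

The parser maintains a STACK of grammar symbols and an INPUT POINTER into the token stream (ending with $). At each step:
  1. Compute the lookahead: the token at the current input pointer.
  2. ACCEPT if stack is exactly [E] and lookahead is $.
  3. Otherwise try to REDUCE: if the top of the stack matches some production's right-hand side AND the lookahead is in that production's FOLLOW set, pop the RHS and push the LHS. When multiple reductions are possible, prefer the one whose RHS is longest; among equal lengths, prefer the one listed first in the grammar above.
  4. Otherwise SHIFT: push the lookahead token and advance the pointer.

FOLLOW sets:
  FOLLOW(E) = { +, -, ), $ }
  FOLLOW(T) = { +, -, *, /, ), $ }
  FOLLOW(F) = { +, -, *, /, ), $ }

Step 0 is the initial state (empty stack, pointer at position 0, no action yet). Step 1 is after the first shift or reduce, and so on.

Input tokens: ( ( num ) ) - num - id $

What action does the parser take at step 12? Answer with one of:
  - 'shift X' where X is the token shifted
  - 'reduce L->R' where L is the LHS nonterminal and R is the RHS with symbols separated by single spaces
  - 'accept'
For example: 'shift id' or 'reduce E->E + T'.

Answer: reduce F->( E )

Derivation:
Step 1: shift (. Stack=[(] ptr=1 lookahead=( remaining=[( num ) ) - num - id $]
Step 2: shift (. Stack=[( (] ptr=2 lookahead=num remaining=[num ) ) - num - id $]
Step 3: shift num. Stack=[( ( num] ptr=3 lookahead=) remaining=[) ) - num - id $]
Step 4: reduce F->num. Stack=[( ( F] ptr=3 lookahead=) remaining=[) ) - num - id $]
Step 5: reduce T->F. Stack=[( ( T] ptr=3 lookahead=) remaining=[) ) - num - id $]
Step 6: reduce E->T. Stack=[( ( E] ptr=3 lookahead=) remaining=[) ) - num - id $]
Step 7: shift ). Stack=[( ( E )] ptr=4 lookahead=) remaining=[) - num - id $]
Step 8: reduce F->( E ). Stack=[( F] ptr=4 lookahead=) remaining=[) - num - id $]
Step 9: reduce T->F. Stack=[( T] ptr=4 lookahead=) remaining=[) - num - id $]
Step 10: reduce E->T. Stack=[( E] ptr=4 lookahead=) remaining=[) - num - id $]
Step 11: shift ). Stack=[( E )] ptr=5 lookahead=- remaining=[- num - id $]
Step 12: reduce F->( E ). Stack=[F] ptr=5 lookahead=- remaining=[- num - id $]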